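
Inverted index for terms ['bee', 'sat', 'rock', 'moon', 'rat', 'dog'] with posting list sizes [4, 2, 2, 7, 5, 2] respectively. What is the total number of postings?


Summing posting list sizes:
'bee': 4 postings
'sat': 2 postings
'rock': 2 postings
'moon': 7 postings
'rat': 5 postings
'dog': 2 postings
Total = 4 + 2 + 2 + 7 + 5 + 2 = 22

22


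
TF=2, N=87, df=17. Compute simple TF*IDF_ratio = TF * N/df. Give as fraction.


TF * (N/df)
= 2 * (87/17)
= 2 * 87/17
= 174/17

174/17


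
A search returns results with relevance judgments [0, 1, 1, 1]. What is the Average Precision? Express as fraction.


Computing P@k for each relevant position:
Position 1: not relevant
Position 2: relevant, P@2 = 1/2 = 1/2
Position 3: relevant, P@3 = 2/3 = 2/3
Position 4: relevant, P@4 = 3/4 = 3/4
Sum of P@k = 1/2 + 2/3 + 3/4 = 23/12
AP = 23/12 / 3 = 23/36

23/36


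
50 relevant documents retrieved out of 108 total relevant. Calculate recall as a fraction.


Recall = retrieved_relevant / total_relevant
= 50 / 108
= 50 / (50 + 58)
= 25/54

25/54


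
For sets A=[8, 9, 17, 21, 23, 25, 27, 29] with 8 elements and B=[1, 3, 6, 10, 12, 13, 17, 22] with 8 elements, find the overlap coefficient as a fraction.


A intersect B = [17]
|A intersect B| = 1
min(|A|, |B|) = min(8, 8) = 8
Overlap = 1 / 8 = 1/8

1/8


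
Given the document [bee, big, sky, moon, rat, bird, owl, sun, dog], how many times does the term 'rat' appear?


Document has 9 words
Scanning for 'rat':
Found at positions: [4]
Count = 1

1


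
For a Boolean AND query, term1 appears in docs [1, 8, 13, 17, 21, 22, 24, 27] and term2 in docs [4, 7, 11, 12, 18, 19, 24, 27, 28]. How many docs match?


Boolean AND: find intersection of posting lists
term1 docs: [1, 8, 13, 17, 21, 22, 24, 27]
term2 docs: [4, 7, 11, 12, 18, 19, 24, 27, 28]
Intersection: [24, 27]
|intersection| = 2

2


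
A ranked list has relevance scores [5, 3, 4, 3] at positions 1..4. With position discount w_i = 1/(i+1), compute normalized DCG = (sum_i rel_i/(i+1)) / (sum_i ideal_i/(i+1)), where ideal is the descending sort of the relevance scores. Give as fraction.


Position discount weights w_i = 1/(i+1) for i=1..4:
Weights = [1/2, 1/3, 1/4, 1/5]
Actual relevance: [5, 3, 4, 3]
DCG = 5/2 + 3/3 + 4/4 + 3/5 = 51/10
Ideal relevance (sorted desc): [5, 4, 3, 3]
Ideal DCG = 5/2 + 4/3 + 3/4 + 3/5 = 311/60
nDCG = DCG / ideal_DCG = 51/10 / 311/60 = 306/311

306/311


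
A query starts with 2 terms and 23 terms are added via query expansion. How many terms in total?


Original terms: 2
Expansion terms: 23
Total = 2 + 23 = 25

25


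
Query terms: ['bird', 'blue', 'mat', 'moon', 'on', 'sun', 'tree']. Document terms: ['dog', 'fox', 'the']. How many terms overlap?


Query terms: ['bird', 'blue', 'mat', 'moon', 'on', 'sun', 'tree']
Document terms: ['dog', 'fox', 'the']
Common terms: []
Overlap count = 0

0


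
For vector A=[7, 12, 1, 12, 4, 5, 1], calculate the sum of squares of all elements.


|A|^2 = sum of squared components
A[0]^2 = 7^2 = 49
A[1]^2 = 12^2 = 144
A[2]^2 = 1^2 = 1
A[3]^2 = 12^2 = 144
A[4]^2 = 4^2 = 16
A[5]^2 = 5^2 = 25
A[6]^2 = 1^2 = 1
Sum = 49 + 144 + 1 + 144 + 16 + 25 + 1 = 380

380


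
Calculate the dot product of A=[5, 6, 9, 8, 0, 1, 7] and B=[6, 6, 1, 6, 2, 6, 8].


Dot product = sum of element-wise products
A[0]*B[0] = 5*6 = 30
A[1]*B[1] = 6*6 = 36
A[2]*B[2] = 9*1 = 9
A[3]*B[3] = 8*6 = 48
A[4]*B[4] = 0*2 = 0
A[5]*B[5] = 1*6 = 6
A[6]*B[6] = 7*8 = 56
Sum = 30 + 36 + 9 + 48 + 0 + 6 + 56 = 185

185


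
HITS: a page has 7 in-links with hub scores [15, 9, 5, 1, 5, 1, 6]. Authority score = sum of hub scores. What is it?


Authority = sum of hub scores of in-linkers
In-link 1: hub score = 15
In-link 2: hub score = 9
In-link 3: hub score = 5
In-link 4: hub score = 1
In-link 5: hub score = 5
In-link 6: hub score = 1
In-link 7: hub score = 6
Authority = 15 + 9 + 5 + 1 + 5 + 1 + 6 = 42

42


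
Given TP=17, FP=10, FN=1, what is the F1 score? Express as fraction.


F1 = 2 * P * R / (P + R)
P = TP/(TP+FP) = 17/27 = 17/27
R = TP/(TP+FN) = 17/18 = 17/18
2 * P * R = 2 * 17/27 * 17/18 = 289/243
P + R = 17/27 + 17/18 = 85/54
F1 = 289/243 / 85/54 = 34/45

34/45


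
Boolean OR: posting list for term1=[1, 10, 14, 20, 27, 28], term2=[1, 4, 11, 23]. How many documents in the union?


Boolean OR: find union of posting lists
term1 docs: [1, 10, 14, 20, 27, 28]
term2 docs: [1, 4, 11, 23]
Union: [1, 4, 10, 11, 14, 20, 23, 27, 28]
|union| = 9

9


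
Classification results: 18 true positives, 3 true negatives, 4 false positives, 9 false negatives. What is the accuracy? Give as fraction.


Accuracy = (TP + TN) / (TP + TN + FP + FN)
TP + TN = 18 + 3 = 21
Total = 18 + 3 + 4 + 9 = 34
Accuracy = 21 / 34 = 21/34

21/34


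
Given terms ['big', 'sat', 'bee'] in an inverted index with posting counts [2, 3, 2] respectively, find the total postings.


Summing posting list sizes:
'big': 2 postings
'sat': 3 postings
'bee': 2 postings
Total = 2 + 3 + 2 = 7

7


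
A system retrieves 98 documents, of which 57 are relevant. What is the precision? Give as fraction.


Precision = relevant_retrieved / total_retrieved
= 57 / 98
= 57 / (57 + 41)
= 57/98

57/98


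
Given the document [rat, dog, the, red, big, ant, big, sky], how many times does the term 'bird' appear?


Document has 8 words
Scanning for 'bird':
Term not found in document
Count = 0

0


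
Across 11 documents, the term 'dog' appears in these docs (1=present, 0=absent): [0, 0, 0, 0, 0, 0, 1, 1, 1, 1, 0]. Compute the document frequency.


Checking each document for 'dog':
Doc 1: absent
Doc 2: absent
Doc 3: absent
Doc 4: absent
Doc 5: absent
Doc 6: absent
Doc 7: present
Doc 8: present
Doc 9: present
Doc 10: present
Doc 11: absent
df = sum of presences = 0 + 0 + 0 + 0 + 0 + 0 + 1 + 1 + 1 + 1 + 0 = 4

4


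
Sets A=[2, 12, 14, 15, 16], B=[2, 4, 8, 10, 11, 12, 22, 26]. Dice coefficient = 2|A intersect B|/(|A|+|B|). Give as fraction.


A intersect B = [2, 12]
|A intersect B| = 2
|A| = 5, |B| = 8
Dice = 2*2 / (5+8)
= 4 / 13 = 4/13

4/13


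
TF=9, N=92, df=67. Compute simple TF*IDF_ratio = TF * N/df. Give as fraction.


TF * (N/df)
= 9 * (92/67)
= 9 * 92/67
= 828/67

828/67


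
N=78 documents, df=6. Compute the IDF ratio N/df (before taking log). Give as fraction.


IDF ratio = N / df
= 78 / 6
= 13

13


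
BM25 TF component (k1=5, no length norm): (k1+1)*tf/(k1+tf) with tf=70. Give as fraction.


BM25 TF component = (k1+1)*tf / (k1+tf)
k1 = 5, tf = 70
Numerator = (5+1)*70 = 420
Denominator = 5 + 70 = 75
= 420/75 = 28/5

28/5


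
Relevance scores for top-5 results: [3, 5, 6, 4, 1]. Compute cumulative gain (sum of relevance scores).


Cumulative Gain = sum of relevance scores
Position 1: rel=3, running sum=3
Position 2: rel=5, running sum=8
Position 3: rel=6, running sum=14
Position 4: rel=4, running sum=18
Position 5: rel=1, running sum=19
CG = 19

19


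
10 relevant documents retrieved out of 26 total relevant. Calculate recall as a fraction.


Recall = retrieved_relevant / total_relevant
= 10 / 26
= 10 / (10 + 16)
= 5/13

5/13


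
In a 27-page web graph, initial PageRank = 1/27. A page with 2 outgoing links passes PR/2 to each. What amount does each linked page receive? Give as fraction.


Initial PR = 1/27 = 1/27
Outlinks = 2
Contribution per link = PR / outlinks
= 1/27 / 2
= 1/54

1/54


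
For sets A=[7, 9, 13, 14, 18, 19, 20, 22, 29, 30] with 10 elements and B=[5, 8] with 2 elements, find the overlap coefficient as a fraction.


A intersect B = []
|A intersect B| = 0
min(|A|, |B|) = min(10, 2) = 2
Overlap = 0 / 2 = 0

0


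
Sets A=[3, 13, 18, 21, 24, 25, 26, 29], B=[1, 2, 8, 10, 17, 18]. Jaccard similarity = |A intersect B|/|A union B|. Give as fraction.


A intersect B = [18]
|A intersect B| = 1
A union B = [1, 2, 3, 8, 10, 13, 17, 18, 21, 24, 25, 26, 29]
|A union B| = 13
Jaccard = 1/13 = 1/13

1/13


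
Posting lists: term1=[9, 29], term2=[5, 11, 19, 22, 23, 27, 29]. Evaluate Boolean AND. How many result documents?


Boolean AND: find intersection of posting lists
term1 docs: [9, 29]
term2 docs: [5, 11, 19, 22, 23, 27, 29]
Intersection: [29]
|intersection| = 1

1


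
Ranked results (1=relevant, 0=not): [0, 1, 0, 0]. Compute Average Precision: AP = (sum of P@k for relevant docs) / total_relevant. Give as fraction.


Computing P@k for each relevant position:
Position 1: not relevant
Position 2: relevant, P@2 = 1/2 = 1/2
Position 3: not relevant
Position 4: not relevant
Sum of P@k = 1/2 = 1/2
AP = 1/2 / 1 = 1/2

1/2


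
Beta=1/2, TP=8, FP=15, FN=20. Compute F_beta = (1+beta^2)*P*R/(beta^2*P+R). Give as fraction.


P = TP/(TP+FP) = 8/23 = 8/23
R = TP/(TP+FN) = 8/28 = 2/7
beta^2 = 1/2^2 = 1/4
(1 + beta^2) = 5/4
Numerator = (1+beta^2)*P*R = 20/161
Denominator = beta^2*P + R = 2/23 + 2/7 = 60/161
F_beta = 1/3

1/3


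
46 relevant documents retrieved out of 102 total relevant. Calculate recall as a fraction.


Recall = retrieved_relevant / total_relevant
= 46 / 102
= 46 / (46 + 56)
= 23/51

23/51


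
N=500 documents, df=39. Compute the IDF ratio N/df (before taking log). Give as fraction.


IDF ratio = N / df
= 500 / 39
= 500/39

500/39


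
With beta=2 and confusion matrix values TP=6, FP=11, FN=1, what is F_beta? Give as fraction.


P = TP/(TP+FP) = 6/17 = 6/17
R = TP/(TP+FN) = 6/7 = 6/7
beta^2 = 2^2 = 4
(1 + beta^2) = 5
Numerator = (1+beta^2)*P*R = 180/119
Denominator = beta^2*P + R = 24/17 + 6/7 = 270/119
F_beta = 2/3

2/3


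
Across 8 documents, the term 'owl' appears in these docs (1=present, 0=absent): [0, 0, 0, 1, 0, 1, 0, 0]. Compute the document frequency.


Checking each document for 'owl':
Doc 1: absent
Doc 2: absent
Doc 3: absent
Doc 4: present
Doc 5: absent
Doc 6: present
Doc 7: absent
Doc 8: absent
df = sum of presences = 0 + 0 + 0 + 1 + 0 + 1 + 0 + 0 = 2

2


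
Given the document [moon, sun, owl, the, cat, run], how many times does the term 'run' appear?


Document has 6 words
Scanning for 'run':
Found at positions: [5]
Count = 1

1


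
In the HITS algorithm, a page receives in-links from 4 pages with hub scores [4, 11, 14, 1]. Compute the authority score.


Authority = sum of hub scores of in-linkers
In-link 1: hub score = 4
In-link 2: hub score = 11
In-link 3: hub score = 14
In-link 4: hub score = 1
Authority = 4 + 11 + 14 + 1 = 30

30


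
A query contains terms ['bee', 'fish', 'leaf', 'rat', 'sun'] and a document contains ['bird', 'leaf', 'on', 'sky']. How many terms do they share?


Query terms: ['bee', 'fish', 'leaf', 'rat', 'sun']
Document terms: ['bird', 'leaf', 'on', 'sky']
Common terms: ['leaf']
Overlap count = 1

1


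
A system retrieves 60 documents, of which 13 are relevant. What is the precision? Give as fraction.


Precision = relevant_retrieved / total_retrieved
= 13 / 60
= 13 / (13 + 47)
= 13/60

13/60


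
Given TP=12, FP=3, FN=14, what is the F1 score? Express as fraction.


F1 = 2 * P * R / (P + R)
P = TP/(TP+FP) = 12/15 = 4/5
R = TP/(TP+FN) = 12/26 = 6/13
2 * P * R = 2 * 4/5 * 6/13 = 48/65
P + R = 4/5 + 6/13 = 82/65
F1 = 48/65 / 82/65 = 24/41

24/41


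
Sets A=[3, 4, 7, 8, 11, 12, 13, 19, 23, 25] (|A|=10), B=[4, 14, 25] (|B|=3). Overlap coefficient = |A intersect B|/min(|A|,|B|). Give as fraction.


A intersect B = [4, 25]
|A intersect B| = 2
min(|A|, |B|) = min(10, 3) = 3
Overlap = 2 / 3 = 2/3

2/3


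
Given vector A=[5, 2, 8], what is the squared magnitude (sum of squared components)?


|A|^2 = sum of squared components
A[0]^2 = 5^2 = 25
A[1]^2 = 2^2 = 4
A[2]^2 = 8^2 = 64
Sum = 25 + 4 + 64 = 93

93


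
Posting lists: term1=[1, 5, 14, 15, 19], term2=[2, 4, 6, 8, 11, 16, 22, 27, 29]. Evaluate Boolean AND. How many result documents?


Boolean AND: find intersection of posting lists
term1 docs: [1, 5, 14, 15, 19]
term2 docs: [2, 4, 6, 8, 11, 16, 22, 27, 29]
Intersection: []
|intersection| = 0

0


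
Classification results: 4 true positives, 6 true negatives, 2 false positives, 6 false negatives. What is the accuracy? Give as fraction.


Accuracy = (TP + TN) / (TP + TN + FP + FN)
TP + TN = 4 + 6 = 10
Total = 4 + 6 + 2 + 6 = 18
Accuracy = 10 / 18 = 5/9

5/9


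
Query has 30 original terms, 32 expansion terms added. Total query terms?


Original terms: 30
Expansion terms: 32
Total = 30 + 32 = 62

62


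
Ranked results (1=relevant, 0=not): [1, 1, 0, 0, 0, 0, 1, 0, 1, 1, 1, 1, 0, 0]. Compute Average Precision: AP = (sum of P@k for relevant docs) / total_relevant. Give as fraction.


Computing P@k for each relevant position:
Position 1: relevant, P@1 = 1/1 = 1
Position 2: relevant, P@2 = 2/2 = 1
Position 3: not relevant
Position 4: not relevant
Position 5: not relevant
Position 6: not relevant
Position 7: relevant, P@7 = 3/7 = 3/7
Position 8: not relevant
Position 9: relevant, P@9 = 4/9 = 4/9
Position 10: relevant, P@10 = 5/10 = 1/2
Position 11: relevant, P@11 = 6/11 = 6/11
Position 12: relevant, P@12 = 7/12 = 7/12
Position 13: not relevant
Position 14: not relevant
Sum of P@k = 1 + 1 + 3/7 + 4/9 + 1/2 + 6/11 + 7/12 = 12479/2772
AP = 12479/2772 / 7 = 12479/19404

12479/19404


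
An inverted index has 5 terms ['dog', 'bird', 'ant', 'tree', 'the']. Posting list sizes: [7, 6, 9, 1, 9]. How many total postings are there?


Summing posting list sizes:
'dog': 7 postings
'bird': 6 postings
'ant': 9 postings
'tree': 1 postings
'the': 9 postings
Total = 7 + 6 + 9 + 1 + 9 = 32

32


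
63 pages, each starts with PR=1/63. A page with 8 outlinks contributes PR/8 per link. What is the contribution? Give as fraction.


Initial PR = 1/63 = 1/63
Outlinks = 8
Contribution per link = PR / outlinks
= 1/63 / 8
= 1/504

1/504


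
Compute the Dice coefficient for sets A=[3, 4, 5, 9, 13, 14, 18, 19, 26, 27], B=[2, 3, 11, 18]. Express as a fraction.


A intersect B = [3, 18]
|A intersect B| = 2
|A| = 10, |B| = 4
Dice = 2*2 / (10+4)
= 4 / 14 = 2/7

2/7


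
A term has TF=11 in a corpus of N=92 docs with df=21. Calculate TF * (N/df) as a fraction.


TF * (N/df)
= 11 * (92/21)
= 11 * 92/21
= 1012/21

1012/21


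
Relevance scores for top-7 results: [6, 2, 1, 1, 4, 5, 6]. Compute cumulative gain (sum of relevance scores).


Cumulative Gain = sum of relevance scores
Position 1: rel=6, running sum=6
Position 2: rel=2, running sum=8
Position 3: rel=1, running sum=9
Position 4: rel=1, running sum=10
Position 5: rel=4, running sum=14
Position 6: rel=5, running sum=19
Position 7: rel=6, running sum=25
CG = 25

25


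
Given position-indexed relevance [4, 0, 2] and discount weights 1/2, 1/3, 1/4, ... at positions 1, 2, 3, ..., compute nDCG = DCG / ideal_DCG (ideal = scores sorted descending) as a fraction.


Position discount weights w_i = 1/(i+1) for i=1..3:
Weights = [1/2, 1/3, 1/4]
Actual relevance: [4, 0, 2]
DCG = 4/2 + 0/3 + 2/4 = 5/2
Ideal relevance (sorted desc): [4, 2, 0]
Ideal DCG = 4/2 + 2/3 + 0/4 = 8/3
nDCG = DCG / ideal_DCG = 5/2 / 8/3 = 15/16

15/16


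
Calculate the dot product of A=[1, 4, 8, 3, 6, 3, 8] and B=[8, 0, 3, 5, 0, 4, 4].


Dot product = sum of element-wise products
A[0]*B[0] = 1*8 = 8
A[1]*B[1] = 4*0 = 0
A[2]*B[2] = 8*3 = 24
A[3]*B[3] = 3*5 = 15
A[4]*B[4] = 6*0 = 0
A[5]*B[5] = 3*4 = 12
A[6]*B[6] = 8*4 = 32
Sum = 8 + 0 + 24 + 15 + 0 + 12 + 32 = 91

91


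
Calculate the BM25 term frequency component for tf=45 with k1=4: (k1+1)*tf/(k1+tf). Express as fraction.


BM25 TF component = (k1+1)*tf / (k1+tf)
k1 = 4, tf = 45
Numerator = (4+1)*45 = 225
Denominator = 4 + 45 = 49
= 225/49 = 225/49

225/49


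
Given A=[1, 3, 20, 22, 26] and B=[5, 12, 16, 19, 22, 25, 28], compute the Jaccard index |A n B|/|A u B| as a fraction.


A intersect B = [22]
|A intersect B| = 1
A union B = [1, 3, 5, 12, 16, 19, 20, 22, 25, 26, 28]
|A union B| = 11
Jaccard = 1/11 = 1/11

1/11


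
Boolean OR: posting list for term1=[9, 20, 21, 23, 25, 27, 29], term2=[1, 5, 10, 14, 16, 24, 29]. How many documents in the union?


Boolean OR: find union of posting lists
term1 docs: [9, 20, 21, 23, 25, 27, 29]
term2 docs: [1, 5, 10, 14, 16, 24, 29]
Union: [1, 5, 9, 10, 14, 16, 20, 21, 23, 24, 25, 27, 29]
|union| = 13

13


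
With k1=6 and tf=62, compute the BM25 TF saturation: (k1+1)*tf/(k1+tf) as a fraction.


BM25 TF component = (k1+1)*tf / (k1+tf)
k1 = 6, tf = 62
Numerator = (6+1)*62 = 434
Denominator = 6 + 62 = 68
= 434/68 = 217/34

217/34


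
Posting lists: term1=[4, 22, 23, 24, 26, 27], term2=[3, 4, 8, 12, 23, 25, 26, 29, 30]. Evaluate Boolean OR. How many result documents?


Boolean OR: find union of posting lists
term1 docs: [4, 22, 23, 24, 26, 27]
term2 docs: [3, 4, 8, 12, 23, 25, 26, 29, 30]
Union: [3, 4, 8, 12, 22, 23, 24, 25, 26, 27, 29, 30]
|union| = 12

12


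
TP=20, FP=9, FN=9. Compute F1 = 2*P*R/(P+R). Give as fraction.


F1 = 2 * P * R / (P + R)
P = TP/(TP+FP) = 20/29 = 20/29
R = TP/(TP+FN) = 20/29 = 20/29
2 * P * R = 2 * 20/29 * 20/29 = 800/841
P + R = 20/29 + 20/29 = 40/29
F1 = 800/841 / 40/29 = 20/29

20/29


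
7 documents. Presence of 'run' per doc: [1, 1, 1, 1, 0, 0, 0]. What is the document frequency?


Checking each document for 'run':
Doc 1: present
Doc 2: present
Doc 3: present
Doc 4: present
Doc 5: absent
Doc 6: absent
Doc 7: absent
df = sum of presences = 1 + 1 + 1 + 1 + 0 + 0 + 0 = 4

4


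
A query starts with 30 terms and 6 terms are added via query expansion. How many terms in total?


Original terms: 30
Expansion terms: 6
Total = 30 + 6 = 36

36


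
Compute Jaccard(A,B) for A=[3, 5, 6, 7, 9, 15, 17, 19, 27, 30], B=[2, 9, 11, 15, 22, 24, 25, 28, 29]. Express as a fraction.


A intersect B = [9, 15]
|A intersect B| = 2
A union B = [2, 3, 5, 6, 7, 9, 11, 15, 17, 19, 22, 24, 25, 27, 28, 29, 30]
|A union B| = 17
Jaccard = 2/17 = 2/17

2/17


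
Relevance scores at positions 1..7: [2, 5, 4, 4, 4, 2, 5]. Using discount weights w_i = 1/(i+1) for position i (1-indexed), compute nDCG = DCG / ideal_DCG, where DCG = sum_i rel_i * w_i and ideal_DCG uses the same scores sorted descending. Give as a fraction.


Position discount weights w_i = 1/(i+1) for i=1..7:
Weights = [1/2, 1/3, 1/4, 1/5, 1/6, 1/7, 1/8]
Actual relevance: [2, 5, 4, 4, 4, 2, 5]
DCG = 2/2 + 5/3 + 4/4 + 4/5 + 4/6 + 2/7 + 5/8 = 5077/840
Ideal relevance (sorted desc): [5, 5, 4, 4, 4, 2, 2]
Ideal DCG = 5/2 + 5/3 + 4/4 + 4/5 + 4/6 + 2/7 + 2/8 = 3011/420
nDCG = DCG / ideal_DCG = 5077/840 / 3011/420 = 5077/6022

5077/6022


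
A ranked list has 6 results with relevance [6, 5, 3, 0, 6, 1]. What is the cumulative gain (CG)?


Cumulative Gain = sum of relevance scores
Position 1: rel=6, running sum=6
Position 2: rel=5, running sum=11
Position 3: rel=3, running sum=14
Position 4: rel=0, running sum=14
Position 5: rel=6, running sum=20
Position 6: rel=1, running sum=21
CG = 21

21


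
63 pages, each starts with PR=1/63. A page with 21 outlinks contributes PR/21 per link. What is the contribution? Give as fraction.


Initial PR = 1/63 = 1/63
Outlinks = 21
Contribution per link = PR / outlinks
= 1/63 / 21
= 1/1323

1/1323


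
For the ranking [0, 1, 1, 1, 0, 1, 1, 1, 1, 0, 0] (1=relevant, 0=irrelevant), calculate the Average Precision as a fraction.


Computing P@k for each relevant position:
Position 1: not relevant
Position 2: relevant, P@2 = 1/2 = 1/2
Position 3: relevant, P@3 = 2/3 = 2/3
Position 4: relevant, P@4 = 3/4 = 3/4
Position 5: not relevant
Position 6: relevant, P@6 = 4/6 = 2/3
Position 7: relevant, P@7 = 5/7 = 5/7
Position 8: relevant, P@8 = 6/8 = 3/4
Position 9: relevant, P@9 = 7/9 = 7/9
Position 10: not relevant
Position 11: not relevant
Sum of P@k = 1/2 + 2/3 + 3/4 + 2/3 + 5/7 + 3/4 + 7/9 = 304/63
AP = 304/63 / 7 = 304/441

304/441


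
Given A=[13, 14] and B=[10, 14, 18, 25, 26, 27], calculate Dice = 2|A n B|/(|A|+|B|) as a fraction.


A intersect B = [14]
|A intersect B| = 1
|A| = 2, |B| = 6
Dice = 2*1 / (2+6)
= 2 / 8 = 1/4

1/4


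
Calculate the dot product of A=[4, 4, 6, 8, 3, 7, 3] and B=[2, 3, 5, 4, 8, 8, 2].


Dot product = sum of element-wise products
A[0]*B[0] = 4*2 = 8
A[1]*B[1] = 4*3 = 12
A[2]*B[2] = 6*5 = 30
A[3]*B[3] = 8*4 = 32
A[4]*B[4] = 3*8 = 24
A[5]*B[5] = 7*8 = 56
A[6]*B[6] = 3*2 = 6
Sum = 8 + 12 + 30 + 32 + 24 + 56 + 6 = 168

168


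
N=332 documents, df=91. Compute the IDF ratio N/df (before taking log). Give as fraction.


IDF ratio = N / df
= 332 / 91
= 332/91

332/91


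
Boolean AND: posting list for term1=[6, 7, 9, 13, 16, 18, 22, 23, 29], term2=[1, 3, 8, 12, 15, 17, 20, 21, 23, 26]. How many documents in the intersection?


Boolean AND: find intersection of posting lists
term1 docs: [6, 7, 9, 13, 16, 18, 22, 23, 29]
term2 docs: [1, 3, 8, 12, 15, 17, 20, 21, 23, 26]
Intersection: [23]
|intersection| = 1

1


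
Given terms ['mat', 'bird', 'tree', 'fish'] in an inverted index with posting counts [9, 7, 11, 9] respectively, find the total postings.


Summing posting list sizes:
'mat': 9 postings
'bird': 7 postings
'tree': 11 postings
'fish': 9 postings
Total = 9 + 7 + 11 + 9 = 36

36


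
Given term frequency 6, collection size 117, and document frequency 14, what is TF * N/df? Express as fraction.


TF * (N/df)
= 6 * (117/14)
= 6 * 117/14
= 351/7

351/7


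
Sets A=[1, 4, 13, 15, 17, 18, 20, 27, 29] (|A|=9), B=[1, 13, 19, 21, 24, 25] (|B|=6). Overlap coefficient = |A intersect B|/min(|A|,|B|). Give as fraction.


A intersect B = [1, 13]
|A intersect B| = 2
min(|A|, |B|) = min(9, 6) = 6
Overlap = 2 / 6 = 1/3

1/3


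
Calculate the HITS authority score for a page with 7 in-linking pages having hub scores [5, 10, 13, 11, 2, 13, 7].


Authority = sum of hub scores of in-linkers
In-link 1: hub score = 5
In-link 2: hub score = 10
In-link 3: hub score = 13
In-link 4: hub score = 11
In-link 5: hub score = 2
In-link 6: hub score = 13
In-link 7: hub score = 7
Authority = 5 + 10 + 13 + 11 + 2 + 13 + 7 = 61

61


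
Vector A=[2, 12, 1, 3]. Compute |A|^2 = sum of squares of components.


|A|^2 = sum of squared components
A[0]^2 = 2^2 = 4
A[1]^2 = 12^2 = 144
A[2]^2 = 1^2 = 1
A[3]^2 = 3^2 = 9
Sum = 4 + 144 + 1 + 9 = 158

158


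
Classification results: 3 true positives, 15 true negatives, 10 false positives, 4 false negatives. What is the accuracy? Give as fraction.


Accuracy = (TP + TN) / (TP + TN + FP + FN)
TP + TN = 3 + 15 = 18
Total = 3 + 15 + 10 + 4 = 32
Accuracy = 18 / 32 = 9/16

9/16


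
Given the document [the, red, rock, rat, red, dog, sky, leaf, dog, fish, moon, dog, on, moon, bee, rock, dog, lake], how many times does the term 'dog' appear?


Document has 18 words
Scanning for 'dog':
Found at positions: [5, 8, 11, 16]
Count = 4

4


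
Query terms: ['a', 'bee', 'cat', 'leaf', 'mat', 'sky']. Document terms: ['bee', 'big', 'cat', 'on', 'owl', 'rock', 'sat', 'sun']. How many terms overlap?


Query terms: ['a', 'bee', 'cat', 'leaf', 'mat', 'sky']
Document terms: ['bee', 'big', 'cat', 'on', 'owl', 'rock', 'sat', 'sun']
Common terms: ['bee', 'cat']
Overlap count = 2

2


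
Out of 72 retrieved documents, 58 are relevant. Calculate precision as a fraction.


Precision = relevant_retrieved / total_retrieved
= 58 / 72
= 58 / (58 + 14)
= 29/36

29/36


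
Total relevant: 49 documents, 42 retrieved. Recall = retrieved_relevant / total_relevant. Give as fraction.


Recall = retrieved_relevant / total_relevant
= 42 / 49
= 42 / (42 + 7)
= 6/7

6/7


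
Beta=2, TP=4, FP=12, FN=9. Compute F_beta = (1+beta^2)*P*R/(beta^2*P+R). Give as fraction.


P = TP/(TP+FP) = 4/16 = 1/4
R = TP/(TP+FN) = 4/13 = 4/13
beta^2 = 2^2 = 4
(1 + beta^2) = 5
Numerator = (1+beta^2)*P*R = 5/13
Denominator = beta^2*P + R = 1 + 4/13 = 17/13
F_beta = 5/17

5/17


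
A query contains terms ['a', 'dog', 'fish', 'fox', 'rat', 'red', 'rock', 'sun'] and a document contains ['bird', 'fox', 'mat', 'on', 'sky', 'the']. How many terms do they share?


Query terms: ['a', 'dog', 'fish', 'fox', 'rat', 'red', 'rock', 'sun']
Document terms: ['bird', 'fox', 'mat', 'on', 'sky', 'the']
Common terms: ['fox']
Overlap count = 1

1


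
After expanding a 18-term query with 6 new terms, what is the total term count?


Original terms: 18
Expansion terms: 6
Total = 18 + 6 = 24

24


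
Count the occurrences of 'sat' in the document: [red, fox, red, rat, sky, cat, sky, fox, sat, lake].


Document has 10 words
Scanning for 'sat':
Found at positions: [8]
Count = 1

1


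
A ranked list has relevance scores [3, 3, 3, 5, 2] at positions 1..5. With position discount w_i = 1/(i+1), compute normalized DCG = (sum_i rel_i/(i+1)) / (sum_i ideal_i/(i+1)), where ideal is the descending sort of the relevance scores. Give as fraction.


Position discount weights w_i = 1/(i+1) for i=1..5:
Weights = [1/2, 1/3, 1/4, 1/5, 1/6]
Actual relevance: [3, 3, 3, 5, 2]
DCG = 3/2 + 3/3 + 3/4 + 5/5 + 2/6 = 55/12
Ideal relevance (sorted desc): [5, 3, 3, 3, 2]
Ideal DCG = 5/2 + 3/3 + 3/4 + 3/5 + 2/6 = 311/60
nDCG = DCG / ideal_DCG = 55/12 / 311/60 = 275/311

275/311


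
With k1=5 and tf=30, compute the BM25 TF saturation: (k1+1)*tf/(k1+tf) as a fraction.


BM25 TF component = (k1+1)*tf / (k1+tf)
k1 = 5, tf = 30
Numerator = (5+1)*30 = 180
Denominator = 5 + 30 = 35
= 180/35 = 36/7

36/7


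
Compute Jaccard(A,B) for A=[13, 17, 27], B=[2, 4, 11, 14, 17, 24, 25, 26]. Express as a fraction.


A intersect B = [17]
|A intersect B| = 1
A union B = [2, 4, 11, 13, 14, 17, 24, 25, 26, 27]
|A union B| = 10
Jaccard = 1/10 = 1/10

1/10


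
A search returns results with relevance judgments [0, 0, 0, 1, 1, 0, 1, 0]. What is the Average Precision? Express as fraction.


Computing P@k for each relevant position:
Position 1: not relevant
Position 2: not relevant
Position 3: not relevant
Position 4: relevant, P@4 = 1/4 = 1/4
Position 5: relevant, P@5 = 2/5 = 2/5
Position 6: not relevant
Position 7: relevant, P@7 = 3/7 = 3/7
Position 8: not relevant
Sum of P@k = 1/4 + 2/5 + 3/7 = 151/140
AP = 151/140 / 3 = 151/420

151/420


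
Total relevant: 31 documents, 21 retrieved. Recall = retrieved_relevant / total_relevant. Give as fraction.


Recall = retrieved_relevant / total_relevant
= 21 / 31
= 21 / (21 + 10)
= 21/31

21/31


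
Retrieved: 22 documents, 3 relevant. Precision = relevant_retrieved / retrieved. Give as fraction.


Precision = relevant_retrieved / total_retrieved
= 3 / 22
= 3 / (3 + 19)
= 3/22

3/22


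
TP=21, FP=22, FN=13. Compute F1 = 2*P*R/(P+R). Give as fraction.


F1 = 2 * P * R / (P + R)
P = TP/(TP+FP) = 21/43 = 21/43
R = TP/(TP+FN) = 21/34 = 21/34
2 * P * R = 2 * 21/43 * 21/34 = 441/731
P + R = 21/43 + 21/34 = 1617/1462
F1 = 441/731 / 1617/1462 = 6/11

6/11


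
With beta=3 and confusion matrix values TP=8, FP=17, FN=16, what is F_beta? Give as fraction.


P = TP/(TP+FP) = 8/25 = 8/25
R = TP/(TP+FN) = 8/24 = 1/3
beta^2 = 3^2 = 9
(1 + beta^2) = 10
Numerator = (1+beta^2)*P*R = 16/15
Denominator = beta^2*P + R = 72/25 + 1/3 = 241/75
F_beta = 80/241

80/241


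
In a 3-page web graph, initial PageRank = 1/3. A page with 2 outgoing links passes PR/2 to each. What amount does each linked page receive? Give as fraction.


Initial PR = 1/3 = 1/3
Outlinks = 2
Contribution per link = PR / outlinks
= 1/3 / 2
= 1/6

1/6


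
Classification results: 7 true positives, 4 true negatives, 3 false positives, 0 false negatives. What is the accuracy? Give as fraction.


Accuracy = (TP + TN) / (TP + TN + FP + FN)
TP + TN = 7 + 4 = 11
Total = 7 + 4 + 3 + 0 = 14
Accuracy = 11 / 14 = 11/14

11/14


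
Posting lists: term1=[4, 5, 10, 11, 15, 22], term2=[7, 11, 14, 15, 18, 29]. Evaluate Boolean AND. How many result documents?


Boolean AND: find intersection of posting lists
term1 docs: [4, 5, 10, 11, 15, 22]
term2 docs: [7, 11, 14, 15, 18, 29]
Intersection: [11, 15]
|intersection| = 2

2


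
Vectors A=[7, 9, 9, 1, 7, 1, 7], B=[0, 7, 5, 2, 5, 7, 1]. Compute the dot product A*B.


Dot product = sum of element-wise products
A[0]*B[0] = 7*0 = 0
A[1]*B[1] = 9*7 = 63
A[2]*B[2] = 9*5 = 45
A[3]*B[3] = 1*2 = 2
A[4]*B[4] = 7*5 = 35
A[5]*B[5] = 1*7 = 7
A[6]*B[6] = 7*1 = 7
Sum = 0 + 63 + 45 + 2 + 35 + 7 + 7 = 159

159


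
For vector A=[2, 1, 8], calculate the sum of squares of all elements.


|A|^2 = sum of squared components
A[0]^2 = 2^2 = 4
A[1]^2 = 1^2 = 1
A[2]^2 = 8^2 = 64
Sum = 4 + 1 + 64 = 69

69


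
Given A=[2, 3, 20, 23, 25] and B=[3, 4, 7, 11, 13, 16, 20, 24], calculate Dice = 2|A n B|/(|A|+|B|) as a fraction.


A intersect B = [3, 20]
|A intersect B| = 2
|A| = 5, |B| = 8
Dice = 2*2 / (5+8)
= 4 / 13 = 4/13

4/13


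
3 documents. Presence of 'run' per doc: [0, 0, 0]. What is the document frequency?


Checking each document for 'run':
Doc 1: absent
Doc 2: absent
Doc 3: absent
df = sum of presences = 0 + 0 + 0 = 0

0


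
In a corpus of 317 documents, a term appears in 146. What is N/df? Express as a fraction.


IDF ratio = N / df
= 317 / 146
= 317/146

317/146


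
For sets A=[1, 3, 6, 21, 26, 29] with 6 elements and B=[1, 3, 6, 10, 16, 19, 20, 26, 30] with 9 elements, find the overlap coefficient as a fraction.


A intersect B = [1, 3, 6, 26]
|A intersect B| = 4
min(|A|, |B|) = min(6, 9) = 6
Overlap = 4 / 6 = 2/3

2/3


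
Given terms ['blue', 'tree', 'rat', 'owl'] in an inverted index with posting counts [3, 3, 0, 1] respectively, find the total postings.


Summing posting list sizes:
'blue': 3 postings
'tree': 3 postings
'rat': 0 postings
'owl': 1 postings
Total = 3 + 3 + 0 + 1 = 7

7


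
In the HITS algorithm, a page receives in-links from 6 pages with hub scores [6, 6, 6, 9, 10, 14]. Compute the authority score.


Authority = sum of hub scores of in-linkers
In-link 1: hub score = 6
In-link 2: hub score = 6
In-link 3: hub score = 6
In-link 4: hub score = 9
In-link 5: hub score = 10
In-link 6: hub score = 14
Authority = 6 + 6 + 6 + 9 + 10 + 14 = 51

51


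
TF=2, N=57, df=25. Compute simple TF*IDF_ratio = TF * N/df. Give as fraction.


TF * (N/df)
= 2 * (57/25)
= 2 * 57/25
= 114/25

114/25


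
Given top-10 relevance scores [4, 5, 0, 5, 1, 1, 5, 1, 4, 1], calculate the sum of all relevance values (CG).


Cumulative Gain = sum of relevance scores
Position 1: rel=4, running sum=4
Position 2: rel=5, running sum=9
Position 3: rel=0, running sum=9
Position 4: rel=5, running sum=14
Position 5: rel=1, running sum=15
Position 6: rel=1, running sum=16
Position 7: rel=5, running sum=21
Position 8: rel=1, running sum=22
Position 9: rel=4, running sum=26
Position 10: rel=1, running sum=27
CG = 27

27


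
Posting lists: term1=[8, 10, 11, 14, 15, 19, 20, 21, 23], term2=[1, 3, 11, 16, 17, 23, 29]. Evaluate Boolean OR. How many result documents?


Boolean OR: find union of posting lists
term1 docs: [8, 10, 11, 14, 15, 19, 20, 21, 23]
term2 docs: [1, 3, 11, 16, 17, 23, 29]
Union: [1, 3, 8, 10, 11, 14, 15, 16, 17, 19, 20, 21, 23, 29]
|union| = 14

14


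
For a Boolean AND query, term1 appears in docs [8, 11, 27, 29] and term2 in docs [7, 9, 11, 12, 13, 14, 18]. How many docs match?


Boolean AND: find intersection of posting lists
term1 docs: [8, 11, 27, 29]
term2 docs: [7, 9, 11, 12, 13, 14, 18]
Intersection: [11]
|intersection| = 1

1


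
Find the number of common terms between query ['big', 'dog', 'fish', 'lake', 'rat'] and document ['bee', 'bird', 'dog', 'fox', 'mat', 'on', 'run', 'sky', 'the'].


Query terms: ['big', 'dog', 'fish', 'lake', 'rat']
Document terms: ['bee', 'bird', 'dog', 'fox', 'mat', 'on', 'run', 'sky', 'the']
Common terms: ['dog']
Overlap count = 1

1


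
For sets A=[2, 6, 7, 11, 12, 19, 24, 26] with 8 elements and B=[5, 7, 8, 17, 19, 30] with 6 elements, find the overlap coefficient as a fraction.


A intersect B = [7, 19]
|A intersect B| = 2
min(|A|, |B|) = min(8, 6) = 6
Overlap = 2 / 6 = 1/3

1/3


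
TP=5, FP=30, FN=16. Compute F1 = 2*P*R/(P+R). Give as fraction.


F1 = 2 * P * R / (P + R)
P = TP/(TP+FP) = 5/35 = 1/7
R = TP/(TP+FN) = 5/21 = 5/21
2 * P * R = 2 * 1/7 * 5/21 = 10/147
P + R = 1/7 + 5/21 = 8/21
F1 = 10/147 / 8/21 = 5/28

5/28


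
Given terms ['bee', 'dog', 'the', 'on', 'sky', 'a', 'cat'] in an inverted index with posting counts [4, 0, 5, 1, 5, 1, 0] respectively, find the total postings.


Summing posting list sizes:
'bee': 4 postings
'dog': 0 postings
'the': 5 postings
'on': 1 postings
'sky': 5 postings
'a': 1 postings
'cat': 0 postings
Total = 4 + 0 + 5 + 1 + 5 + 1 + 0 = 16

16


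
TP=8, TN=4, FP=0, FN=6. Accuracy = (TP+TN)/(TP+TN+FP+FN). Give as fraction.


Accuracy = (TP + TN) / (TP + TN + FP + FN)
TP + TN = 8 + 4 = 12
Total = 8 + 4 + 0 + 6 = 18
Accuracy = 12 / 18 = 2/3

2/3


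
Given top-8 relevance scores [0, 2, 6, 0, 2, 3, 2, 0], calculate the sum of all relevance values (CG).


Cumulative Gain = sum of relevance scores
Position 1: rel=0, running sum=0
Position 2: rel=2, running sum=2
Position 3: rel=6, running sum=8
Position 4: rel=0, running sum=8
Position 5: rel=2, running sum=10
Position 6: rel=3, running sum=13
Position 7: rel=2, running sum=15
Position 8: rel=0, running sum=15
CG = 15

15


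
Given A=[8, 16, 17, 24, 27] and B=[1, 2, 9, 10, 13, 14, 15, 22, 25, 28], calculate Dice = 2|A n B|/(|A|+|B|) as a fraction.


A intersect B = []
|A intersect B| = 0
|A| = 5, |B| = 10
Dice = 2*0 / (5+10)
= 0 / 15 = 0

0


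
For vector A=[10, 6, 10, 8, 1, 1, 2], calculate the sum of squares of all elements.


|A|^2 = sum of squared components
A[0]^2 = 10^2 = 100
A[1]^2 = 6^2 = 36
A[2]^2 = 10^2 = 100
A[3]^2 = 8^2 = 64
A[4]^2 = 1^2 = 1
A[5]^2 = 1^2 = 1
A[6]^2 = 2^2 = 4
Sum = 100 + 36 + 100 + 64 + 1 + 1 + 4 = 306

306


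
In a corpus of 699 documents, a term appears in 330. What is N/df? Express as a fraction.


IDF ratio = N / df
= 699 / 330
= 233/110

233/110


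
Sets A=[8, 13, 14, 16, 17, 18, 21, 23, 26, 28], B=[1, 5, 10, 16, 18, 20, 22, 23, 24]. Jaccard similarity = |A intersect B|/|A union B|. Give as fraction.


A intersect B = [16, 18, 23]
|A intersect B| = 3
A union B = [1, 5, 8, 10, 13, 14, 16, 17, 18, 20, 21, 22, 23, 24, 26, 28]
|A union B| = 16
Jaccard = 3/16 = 3/16

3/16


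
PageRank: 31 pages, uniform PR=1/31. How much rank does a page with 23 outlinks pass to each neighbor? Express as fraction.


Initial PR = 1/31 = 1/31
Outlinks = 23
Contribution per link = PR / outlinks
= 1/31 / 23
= 1/713

1/713


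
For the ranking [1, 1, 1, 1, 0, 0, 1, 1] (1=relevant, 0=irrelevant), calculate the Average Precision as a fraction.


Computing P@k for each relevant position:
Position 1: relevant, P@1 = 1/1 = 1
Position 2: relevant, P@2 = 2/2 = 1
Position 3: relevant, P@3 = 3/3 = 1
Position 4: relevant, P@4 = 4/4 = 1
Position 5: not relevant
Position 6: not relevant
Position 7: relevant, P@7 = 5/7 = 5/7
Position 8: relevant, P@8 = 6/8 = 3/4
Sum of P@k = 1 + 1 + 1 + 1 + 5/7 + 3/4 = 153/28
AP = 153/28 / 6 = 51/56

51/56


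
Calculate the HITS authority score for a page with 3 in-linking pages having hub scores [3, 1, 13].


Authority = sum of hub scores of in-linkers
In-link 1: hub score = 3
In-link 2: hub score = 1
In-link 3: hub score = 13
Authority = 3 + 1 + 13 = 17

17


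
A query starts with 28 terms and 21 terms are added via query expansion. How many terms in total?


Original terms: 28
Expansion terms: 21
Total = 28 + 21 = 49

49


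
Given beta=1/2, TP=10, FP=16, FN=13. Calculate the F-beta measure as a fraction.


P = TP/(TP+FP) = 10/26 = 5/13
R = TP/(TP+FN) = 10/23 = 10/23
beta^2 = 1/2^2 = 1/4
(1 + beta^2) = 5/4
Numerator = (1+beta^2)*P*R = 125/598
Denominator = beta^2*P + R = 5/52 + 10/23 = 635/1196
F_beta = 50/127

50/127


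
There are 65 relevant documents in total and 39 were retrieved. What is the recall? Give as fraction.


Recall = retrieved_relevant / total_relevant
= 39 / 65
= 39 / (39 + 26)
= 3/5

3/5


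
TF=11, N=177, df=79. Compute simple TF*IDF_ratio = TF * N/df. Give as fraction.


TF * (N/df)
= 11 * (177/79)
= 11 * 177/79
= 1947/79

1947/79


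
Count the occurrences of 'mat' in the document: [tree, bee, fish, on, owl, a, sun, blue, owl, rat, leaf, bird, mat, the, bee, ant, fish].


Document has 17 words
Scanning for 'mat':
Found at positions: [12]
Count = 1

1


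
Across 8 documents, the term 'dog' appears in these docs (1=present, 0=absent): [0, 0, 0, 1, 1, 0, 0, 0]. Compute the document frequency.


Checking each document for 'dog':
Doc 1: absent
Doc 2: absent
Doc 3: absent
Doc 4: present
Doc 5: present
Doc 6: absent
Doc 7: absent
Doc 8: absent
df = sum of presences = 0 + 0 + 0 + 1 + 1 + 0 + 0 + 0 = 2

2


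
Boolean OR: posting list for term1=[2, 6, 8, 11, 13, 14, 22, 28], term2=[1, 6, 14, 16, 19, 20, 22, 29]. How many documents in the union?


Boolean OR: find union of posting lists
term1 docs: [2, 6, 8, 11, 13, 14, 22, 28]
term2 docs: [1, 6, 14, 16, 19, 20, 22, 29]
Union: [1, 2, 6, 8, 11, 13, 14, 16, 19, 20, 22, 28, 29]
|union| = 13

13


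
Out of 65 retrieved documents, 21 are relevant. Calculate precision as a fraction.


Precision = relevant_retrieved / total_retrieved
= 21 / 65
= 21 / (21 + 44)
= 21/65

21/65


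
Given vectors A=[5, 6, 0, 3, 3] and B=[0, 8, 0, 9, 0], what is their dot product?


Dot product = sum of element-wise products
A[0]*B[0] = 5*0 = 0
A[1]*B[1] = 6*8 = 48
A[2]*B[2] = 0*0 = 0
A[3]*B[3] = 3*9 = 27
A[4]*B[4] = 3*0 = 0
Sum = 0 + 48 + 0 + 27 + 0 = 75

75


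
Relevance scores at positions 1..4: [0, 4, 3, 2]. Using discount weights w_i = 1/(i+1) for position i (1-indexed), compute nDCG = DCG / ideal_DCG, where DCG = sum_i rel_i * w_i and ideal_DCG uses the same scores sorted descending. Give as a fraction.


Position discount weights w_i = 1/(i+1) for i=1..4:
Weights = [1/2, 1/3, 1/4, 1/5]
Actual relevance: [0, 4, 3, 2]
DCG = 0/2 + 4/3 + 3/4 + 2/5 = 149/60
Ideal relevance (sorted desc): [4, 3, 2, 0]
Ideal DCG = 4/2 + 3/3 + 2/4 + 0/5 = 7/2
nDCG = DCG / ideal_DCG = 149/60 / 7/2 = 149/210

149/210


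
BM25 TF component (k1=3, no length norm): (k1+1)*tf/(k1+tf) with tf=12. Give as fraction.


BM25 TF component = (k1+1)*tf / (k1+tf)
k1 = 3, tf = 12
Numerator = (3+1)*12 = 48
Denominator = 3 + 12 = 15
= 48/15 = 16/5

16/5


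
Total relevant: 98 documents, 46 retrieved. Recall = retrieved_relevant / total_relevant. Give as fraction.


Recall = retrieved_relevant / total_relevant
= 46 / 98
= 46 / (46 + 52)
= 23/49

23/49


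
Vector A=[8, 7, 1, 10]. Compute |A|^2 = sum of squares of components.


|A|^2 = sum of squared components
A[0]^2 = 8^2 = 64
A[1]^2 = 7^2 = 49
A[2]^2 = 1^2 = 1
A[3]^2 = 10^2 = 100
Sum = 64 + 49 + 1 + 100 = 214

214


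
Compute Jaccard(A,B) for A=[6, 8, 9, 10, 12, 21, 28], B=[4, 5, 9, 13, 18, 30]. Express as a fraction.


A intersect B = [9]
|A intersect B| = 1
A union B = [4, 5, 6, 8, 9, 10, 12, 13, 18, 21, 28, 30]
|A union B| = 12
Jaccard = 1/12 = 1/12

1/12


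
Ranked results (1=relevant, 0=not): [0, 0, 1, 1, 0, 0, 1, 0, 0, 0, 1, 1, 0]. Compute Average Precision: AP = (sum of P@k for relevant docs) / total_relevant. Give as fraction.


Computing P@k for each relevant position:
Position 1: not relevant
Position 2: not relevant
Position 3: relevant, P@3 = 1/3 = 1/3
Position 4: relevant, P@4 = 2/4 = 1/2
Position 5: not relevant
Position 6: not relevant
Position 7: relevant, P@7 = 3/7 = 3/7
Position 8: not relevant
Position 9: not relevant
Position 10: not relevant
Position 11: relevant, P@11 = 4/11 = 4/11
Position 12: relevant, P@12 = 5/12 = 5/12
Position 13: not relevant
Sum of P@k = 1/3 + 1/2 + 3/7 + 4/11 + 5/12 = 629/308
AP = 629/308 / 5 = 629/1540

629/1540


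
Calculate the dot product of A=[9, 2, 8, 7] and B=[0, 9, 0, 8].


Dot product = sum of element-wise products
A[0]*B[0] = 9*0 = 0
A[1]*B[1] = 2*9 = 18
A[2]*B[2] = 8*0 = 0
A[3]*B[3] = 7*8 = 56
Sum = 0 + 18 + 0 + 56 = 74

74


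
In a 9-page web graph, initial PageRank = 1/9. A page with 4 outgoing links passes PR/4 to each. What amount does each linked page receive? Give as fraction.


Initial PR = 1/9 = 1/9
Outlinks = 4
Contribution per link = PR / outlinks
= 1/9 / 4
= 1/36

1/36
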